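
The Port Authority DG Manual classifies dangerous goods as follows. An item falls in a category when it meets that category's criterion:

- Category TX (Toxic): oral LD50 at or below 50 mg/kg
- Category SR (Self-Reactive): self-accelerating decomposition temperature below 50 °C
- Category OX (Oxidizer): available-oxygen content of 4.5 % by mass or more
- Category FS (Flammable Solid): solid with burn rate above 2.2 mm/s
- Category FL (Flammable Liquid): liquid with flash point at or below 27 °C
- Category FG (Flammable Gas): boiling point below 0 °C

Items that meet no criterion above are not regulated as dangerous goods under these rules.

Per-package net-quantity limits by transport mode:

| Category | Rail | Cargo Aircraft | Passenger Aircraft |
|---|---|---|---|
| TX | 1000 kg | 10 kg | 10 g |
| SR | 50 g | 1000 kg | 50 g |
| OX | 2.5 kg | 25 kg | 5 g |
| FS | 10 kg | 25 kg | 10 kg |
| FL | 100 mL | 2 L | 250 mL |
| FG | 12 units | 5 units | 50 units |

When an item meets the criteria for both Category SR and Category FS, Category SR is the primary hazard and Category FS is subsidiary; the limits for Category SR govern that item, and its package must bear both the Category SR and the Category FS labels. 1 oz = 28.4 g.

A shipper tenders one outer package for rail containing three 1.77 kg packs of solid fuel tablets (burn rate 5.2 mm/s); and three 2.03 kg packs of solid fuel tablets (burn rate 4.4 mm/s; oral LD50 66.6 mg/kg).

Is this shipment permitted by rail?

The solid fuel tablets have burn rate 5.2 mm/s, which is > 2.2 mm/s, so they are Category FS (Flammable Solid).
Burn rate 4.4 mm/s meets the Category FS criterion (Flammable Solid), so the solid fuel tablets are Category FS.
Total Category FS: (three 1.77 kg packs = 5.31 kg) + (three 2.03 kg packs = 6.09 kg) = 11.4 kg.
That exceeds the Category FS rail limit of 10 kg.

No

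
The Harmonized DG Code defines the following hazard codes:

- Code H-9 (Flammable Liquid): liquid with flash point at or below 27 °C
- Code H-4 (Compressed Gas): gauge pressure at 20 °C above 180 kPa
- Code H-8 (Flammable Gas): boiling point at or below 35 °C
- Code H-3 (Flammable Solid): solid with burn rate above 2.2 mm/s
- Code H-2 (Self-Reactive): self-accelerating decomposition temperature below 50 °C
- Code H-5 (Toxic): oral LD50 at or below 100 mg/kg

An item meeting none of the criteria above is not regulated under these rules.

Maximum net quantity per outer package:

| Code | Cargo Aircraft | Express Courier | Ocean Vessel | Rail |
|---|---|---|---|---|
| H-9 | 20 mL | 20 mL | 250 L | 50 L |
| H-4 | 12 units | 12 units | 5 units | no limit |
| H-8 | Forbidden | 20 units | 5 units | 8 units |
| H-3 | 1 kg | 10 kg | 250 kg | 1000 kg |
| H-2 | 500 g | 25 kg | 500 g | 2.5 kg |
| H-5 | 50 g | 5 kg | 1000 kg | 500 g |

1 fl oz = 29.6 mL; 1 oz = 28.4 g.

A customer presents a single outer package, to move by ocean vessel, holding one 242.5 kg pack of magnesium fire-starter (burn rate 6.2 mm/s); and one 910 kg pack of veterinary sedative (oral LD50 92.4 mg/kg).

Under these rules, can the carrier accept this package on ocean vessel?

Burn rate 6.2 mm/s meets the Code H-3 criterion (Flammable Solid), so the magnesium fire-starter is Code H-3.
Oral LD50 92.4 mg/kg meets the Code H-5 criterion (Toxic), so the veterinary sedative is Code H-5.
Code H-5 quantity: 910 kg.
That is within the Code H-5 ocean vessel limit of 1000 kg.
Code H-3 quantity: 242.5 kg.
That is within the Code H-3 ocean vessel limit of 250 kg.
Every hazard code is within its ocean vessel limit and no segregation rule is violated.

Yes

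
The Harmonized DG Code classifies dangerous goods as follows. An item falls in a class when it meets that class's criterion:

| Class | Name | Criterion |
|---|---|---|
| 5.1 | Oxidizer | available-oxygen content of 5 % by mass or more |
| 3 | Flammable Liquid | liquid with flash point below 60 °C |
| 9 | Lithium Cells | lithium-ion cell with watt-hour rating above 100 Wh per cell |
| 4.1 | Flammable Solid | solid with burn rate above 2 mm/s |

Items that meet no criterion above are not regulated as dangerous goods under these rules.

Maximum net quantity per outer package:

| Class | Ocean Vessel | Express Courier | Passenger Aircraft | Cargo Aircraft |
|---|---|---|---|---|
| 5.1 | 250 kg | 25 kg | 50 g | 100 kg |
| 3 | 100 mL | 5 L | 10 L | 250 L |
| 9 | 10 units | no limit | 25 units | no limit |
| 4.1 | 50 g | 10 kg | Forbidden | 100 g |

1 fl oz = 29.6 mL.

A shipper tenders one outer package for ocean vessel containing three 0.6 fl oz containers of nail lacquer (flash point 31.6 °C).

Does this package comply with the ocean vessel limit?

With flash point 31.6 °C (< 60 °C), the nail lacquer falls in Class 3.
Class 3 quantity: three 0.6 fl oz containers = 53.28 mL.
53.28 mL ≤ 100 mL (ocean vessel limit, Class 3) — within limit.

Yes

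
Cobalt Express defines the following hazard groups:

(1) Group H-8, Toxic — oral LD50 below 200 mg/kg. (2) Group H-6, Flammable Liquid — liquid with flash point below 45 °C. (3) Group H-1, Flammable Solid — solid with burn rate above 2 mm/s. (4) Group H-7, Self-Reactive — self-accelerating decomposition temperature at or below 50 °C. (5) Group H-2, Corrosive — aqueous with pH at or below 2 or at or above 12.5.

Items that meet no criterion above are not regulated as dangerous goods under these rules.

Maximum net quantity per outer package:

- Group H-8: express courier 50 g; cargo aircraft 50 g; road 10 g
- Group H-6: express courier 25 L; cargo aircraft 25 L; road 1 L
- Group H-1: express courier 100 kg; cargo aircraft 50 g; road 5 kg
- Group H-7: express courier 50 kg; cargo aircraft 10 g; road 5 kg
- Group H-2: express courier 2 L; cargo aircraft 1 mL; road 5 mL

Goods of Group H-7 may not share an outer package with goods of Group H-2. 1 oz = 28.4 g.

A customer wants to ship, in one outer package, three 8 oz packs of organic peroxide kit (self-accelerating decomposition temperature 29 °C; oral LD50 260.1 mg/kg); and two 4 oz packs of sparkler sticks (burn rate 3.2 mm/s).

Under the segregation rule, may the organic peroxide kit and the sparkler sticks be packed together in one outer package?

Self-accelerating decomposition temperature 29 °C meets the Group H-7 criterion (Self-Reactive), so the organic peroxide kit is Group H-7.
With burn rate 3.2 mm/s (> 2 mm/s), the sparkler sticks fall in Group H-1.
No segregation rule bars Group H-7 with Group H-1.

Yes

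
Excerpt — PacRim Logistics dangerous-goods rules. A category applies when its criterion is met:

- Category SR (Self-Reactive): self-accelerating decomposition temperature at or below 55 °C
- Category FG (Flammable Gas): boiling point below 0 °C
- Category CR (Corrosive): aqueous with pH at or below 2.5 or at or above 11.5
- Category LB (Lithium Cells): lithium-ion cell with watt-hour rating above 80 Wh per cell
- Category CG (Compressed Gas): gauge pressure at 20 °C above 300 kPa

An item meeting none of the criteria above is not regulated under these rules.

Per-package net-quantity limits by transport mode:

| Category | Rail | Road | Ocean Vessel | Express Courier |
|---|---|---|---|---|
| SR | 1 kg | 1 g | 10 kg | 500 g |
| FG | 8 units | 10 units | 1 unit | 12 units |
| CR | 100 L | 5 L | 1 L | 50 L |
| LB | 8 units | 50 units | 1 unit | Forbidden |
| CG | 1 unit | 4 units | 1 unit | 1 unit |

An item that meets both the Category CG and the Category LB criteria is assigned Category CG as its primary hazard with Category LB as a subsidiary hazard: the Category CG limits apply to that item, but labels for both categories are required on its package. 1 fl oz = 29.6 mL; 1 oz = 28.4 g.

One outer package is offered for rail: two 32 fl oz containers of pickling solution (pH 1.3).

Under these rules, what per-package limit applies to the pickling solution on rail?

The pickling solution has pH 1.3, which is ≤ 2.5, so it is Category CR (Corrosive).
The rail limit for Category CR is 100 L.

100 L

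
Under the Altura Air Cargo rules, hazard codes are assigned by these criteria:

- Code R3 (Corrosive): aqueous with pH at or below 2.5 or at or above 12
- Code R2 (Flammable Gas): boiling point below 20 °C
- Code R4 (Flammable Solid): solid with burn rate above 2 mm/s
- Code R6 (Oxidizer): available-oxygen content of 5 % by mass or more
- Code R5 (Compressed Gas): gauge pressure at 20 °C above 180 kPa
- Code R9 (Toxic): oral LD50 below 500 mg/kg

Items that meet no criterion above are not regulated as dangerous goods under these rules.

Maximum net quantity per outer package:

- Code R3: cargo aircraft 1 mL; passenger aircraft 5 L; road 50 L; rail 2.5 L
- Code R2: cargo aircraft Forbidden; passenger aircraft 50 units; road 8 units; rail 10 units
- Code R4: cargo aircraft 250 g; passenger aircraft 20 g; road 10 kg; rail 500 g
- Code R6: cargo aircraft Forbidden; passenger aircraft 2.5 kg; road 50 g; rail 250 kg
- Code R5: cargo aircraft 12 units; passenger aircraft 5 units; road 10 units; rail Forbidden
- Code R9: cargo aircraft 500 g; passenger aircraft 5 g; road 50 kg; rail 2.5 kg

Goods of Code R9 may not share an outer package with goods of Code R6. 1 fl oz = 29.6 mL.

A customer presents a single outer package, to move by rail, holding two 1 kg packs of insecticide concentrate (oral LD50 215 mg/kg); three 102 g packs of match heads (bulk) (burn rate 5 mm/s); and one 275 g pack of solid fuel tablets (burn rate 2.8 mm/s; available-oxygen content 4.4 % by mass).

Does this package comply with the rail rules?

No

With oral LD50 215 mg/kg (< 500 mg/kg), the insecticide concentrate falls in Code R9.
Match heads (bulk): burn rate 5 mm/s > 2 mm/s → Code R4 (Flammable Solid).
With burn rate 2.8 mm/s (> 2 mm/s), the solid fuel tablets fall in Code R4.
Total Code R4: (three 102 g packs = 306 g) + 275 g = 581 g.
That exceeds the Code R4 rail limit of 500 g.
Code R9 quantity: two 1 kg packs = 2 kg.
2 kg ≤ 2.5 kg (rail limit, Code R9) — within limit.
The segregation rule (Code R9 with Code R6) does not apply to Code R4 with Code R9.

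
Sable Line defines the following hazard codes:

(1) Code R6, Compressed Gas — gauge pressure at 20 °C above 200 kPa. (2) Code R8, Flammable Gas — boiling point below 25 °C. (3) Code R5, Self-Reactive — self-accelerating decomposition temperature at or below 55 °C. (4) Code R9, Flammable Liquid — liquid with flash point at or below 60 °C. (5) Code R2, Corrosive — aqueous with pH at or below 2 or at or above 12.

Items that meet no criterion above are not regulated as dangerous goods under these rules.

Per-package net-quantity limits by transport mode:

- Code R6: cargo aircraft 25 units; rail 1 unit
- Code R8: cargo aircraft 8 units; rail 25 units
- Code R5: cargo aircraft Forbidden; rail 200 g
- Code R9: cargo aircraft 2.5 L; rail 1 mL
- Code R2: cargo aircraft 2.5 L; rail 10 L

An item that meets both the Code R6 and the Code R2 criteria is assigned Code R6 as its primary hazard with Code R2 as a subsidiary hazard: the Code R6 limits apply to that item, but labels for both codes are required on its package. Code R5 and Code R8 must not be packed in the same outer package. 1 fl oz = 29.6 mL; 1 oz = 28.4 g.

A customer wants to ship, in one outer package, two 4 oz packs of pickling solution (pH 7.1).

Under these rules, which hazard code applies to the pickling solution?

pH 7.1 is between 2 and 12, so Code R2 does not apply.
No criterion is met, so the item is not regulated.

Not regulated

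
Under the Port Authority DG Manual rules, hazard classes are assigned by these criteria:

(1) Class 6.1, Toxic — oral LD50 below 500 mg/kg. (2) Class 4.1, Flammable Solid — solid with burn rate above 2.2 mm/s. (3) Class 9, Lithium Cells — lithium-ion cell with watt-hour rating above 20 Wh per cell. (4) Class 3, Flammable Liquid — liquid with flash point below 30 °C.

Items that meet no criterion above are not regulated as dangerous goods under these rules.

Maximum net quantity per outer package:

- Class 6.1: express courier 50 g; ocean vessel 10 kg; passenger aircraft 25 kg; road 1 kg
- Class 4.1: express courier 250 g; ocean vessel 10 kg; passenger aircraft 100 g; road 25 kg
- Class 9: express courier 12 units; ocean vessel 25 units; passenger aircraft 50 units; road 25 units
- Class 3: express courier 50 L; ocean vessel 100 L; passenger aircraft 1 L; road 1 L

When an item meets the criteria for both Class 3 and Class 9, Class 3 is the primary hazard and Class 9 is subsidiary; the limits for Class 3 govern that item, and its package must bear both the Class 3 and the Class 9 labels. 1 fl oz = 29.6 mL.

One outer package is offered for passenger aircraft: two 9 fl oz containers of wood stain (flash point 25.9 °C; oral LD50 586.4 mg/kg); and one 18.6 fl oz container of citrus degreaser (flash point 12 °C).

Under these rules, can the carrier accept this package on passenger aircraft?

The wood stain has flash point 25.9 °C, which is < 30 °C, so it is Class 3 (Flammable Liquid).
The citrus degreaser has flash point 12 °C, which is < 30 °C, so it is Class 3 (Flammable Liquid).
Class 3 net quantity: (two 9 fl oz containers = 532.8 mL) + (one 18.6 fl oz container = 550.56 mL) = 1083.36 mL.
1083.36 mL exceeds the passenger aircraft limit of 1 L for Class 3.

No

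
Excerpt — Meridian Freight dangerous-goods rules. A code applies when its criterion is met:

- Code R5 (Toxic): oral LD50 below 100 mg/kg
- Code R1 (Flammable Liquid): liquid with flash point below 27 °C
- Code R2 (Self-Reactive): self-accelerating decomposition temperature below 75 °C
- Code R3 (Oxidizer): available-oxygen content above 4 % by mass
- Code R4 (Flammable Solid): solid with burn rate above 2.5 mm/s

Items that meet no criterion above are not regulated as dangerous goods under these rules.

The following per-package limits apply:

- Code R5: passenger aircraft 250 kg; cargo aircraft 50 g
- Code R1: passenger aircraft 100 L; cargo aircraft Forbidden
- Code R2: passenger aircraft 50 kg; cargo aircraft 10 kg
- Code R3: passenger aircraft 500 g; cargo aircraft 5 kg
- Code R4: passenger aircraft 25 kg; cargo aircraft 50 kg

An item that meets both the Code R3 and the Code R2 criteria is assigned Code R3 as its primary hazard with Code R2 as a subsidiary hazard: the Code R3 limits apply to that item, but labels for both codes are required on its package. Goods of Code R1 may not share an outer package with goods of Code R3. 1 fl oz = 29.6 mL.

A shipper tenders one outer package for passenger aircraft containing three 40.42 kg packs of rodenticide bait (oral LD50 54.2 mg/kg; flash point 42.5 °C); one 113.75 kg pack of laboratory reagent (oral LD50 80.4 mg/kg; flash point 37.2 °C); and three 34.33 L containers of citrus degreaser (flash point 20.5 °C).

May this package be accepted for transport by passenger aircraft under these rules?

No

Rodenticide bait: oral LD50 54.2 mg/kg < 100 mg/kg → Code R5 (Toxic).
With oral LD50 80.4 mg/kg (< 100 mg/kg), the laboratory reagent falls in Code R5.
With flash point 20.5 °C (< 27 °C), the citrus degreaser falls in Code R1.
Total Code R5: (three 40.42 kg packs = 121.26 kg) + 113.75 kg = 235.01 kg.
235.01 kg ≤ 250 kg (passenger aircraft limit, Code R5) — within limit.
Code R1 quantity: three 34.33 L containers = 102.99 L.
That exceeds the Code R1 passenger aircraft limit of 100 L.
The segregation rule (Code R1 with Code R3) does not apply to Code R5 with Code R1.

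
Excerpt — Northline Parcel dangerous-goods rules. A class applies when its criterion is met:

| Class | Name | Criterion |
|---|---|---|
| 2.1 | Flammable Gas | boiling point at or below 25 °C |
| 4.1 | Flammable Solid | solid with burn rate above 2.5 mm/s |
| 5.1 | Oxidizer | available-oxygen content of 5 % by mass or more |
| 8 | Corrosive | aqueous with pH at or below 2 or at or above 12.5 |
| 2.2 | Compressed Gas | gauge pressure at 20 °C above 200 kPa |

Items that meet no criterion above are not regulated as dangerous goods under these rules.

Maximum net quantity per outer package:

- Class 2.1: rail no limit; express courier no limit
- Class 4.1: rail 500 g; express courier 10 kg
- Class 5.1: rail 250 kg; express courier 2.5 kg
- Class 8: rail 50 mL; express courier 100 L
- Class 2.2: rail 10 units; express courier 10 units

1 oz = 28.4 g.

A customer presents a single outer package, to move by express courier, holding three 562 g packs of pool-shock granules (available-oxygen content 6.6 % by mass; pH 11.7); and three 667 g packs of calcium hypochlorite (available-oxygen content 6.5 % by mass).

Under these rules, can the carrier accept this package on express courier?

No

The pool-shock granules have available-oxygen content 6.6 % by mass, which is ≥ 5 % by mass, so they are Class 5.1 (Oxidizer).
Calcium hypochlorite: available-oxygen content 6.5 % by mass ≥ 5 % by mass → Class 5.1 (Oxidizer).
Class 5.1 net quantity: (three 562 g packs = 1.686 kg) + (three 667 g packs = 2.001 kg) = 3.687 kg.
3.687 kg > 2.5 kg (express courier limit, Class 5.1) — over the limit.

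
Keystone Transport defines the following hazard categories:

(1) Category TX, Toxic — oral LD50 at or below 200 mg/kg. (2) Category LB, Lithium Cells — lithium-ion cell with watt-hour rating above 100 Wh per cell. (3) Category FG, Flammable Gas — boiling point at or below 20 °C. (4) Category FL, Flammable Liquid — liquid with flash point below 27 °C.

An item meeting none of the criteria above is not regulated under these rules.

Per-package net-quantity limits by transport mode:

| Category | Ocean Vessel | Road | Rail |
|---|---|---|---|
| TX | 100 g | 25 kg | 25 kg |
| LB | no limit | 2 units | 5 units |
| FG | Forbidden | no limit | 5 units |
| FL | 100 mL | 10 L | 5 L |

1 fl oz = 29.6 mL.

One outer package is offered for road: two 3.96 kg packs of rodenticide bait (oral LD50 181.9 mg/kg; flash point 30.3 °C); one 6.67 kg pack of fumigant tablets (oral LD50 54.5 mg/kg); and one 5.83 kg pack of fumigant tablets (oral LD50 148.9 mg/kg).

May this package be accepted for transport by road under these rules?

With oral LD50 181.9 mg/kg (≤ 200 mg/kg), the rodenticide bait falls in Category TX.
Oral LD50 54.5 mg/kg meets the Category TX criterion (Toxic), so the fumigant tablets are Category TX.
Oral LD50 148.9 mg/kg meets the Category TX criterion (Toxic), so the fumigant tablets are Category TX.
Category TX net quantity: (two 3.96 kg packs = 7.92 kg) + 6.67 kg + 5.83 kg = 20.42 kg.
That is within the Category TX road limit of 25 kg.

Yes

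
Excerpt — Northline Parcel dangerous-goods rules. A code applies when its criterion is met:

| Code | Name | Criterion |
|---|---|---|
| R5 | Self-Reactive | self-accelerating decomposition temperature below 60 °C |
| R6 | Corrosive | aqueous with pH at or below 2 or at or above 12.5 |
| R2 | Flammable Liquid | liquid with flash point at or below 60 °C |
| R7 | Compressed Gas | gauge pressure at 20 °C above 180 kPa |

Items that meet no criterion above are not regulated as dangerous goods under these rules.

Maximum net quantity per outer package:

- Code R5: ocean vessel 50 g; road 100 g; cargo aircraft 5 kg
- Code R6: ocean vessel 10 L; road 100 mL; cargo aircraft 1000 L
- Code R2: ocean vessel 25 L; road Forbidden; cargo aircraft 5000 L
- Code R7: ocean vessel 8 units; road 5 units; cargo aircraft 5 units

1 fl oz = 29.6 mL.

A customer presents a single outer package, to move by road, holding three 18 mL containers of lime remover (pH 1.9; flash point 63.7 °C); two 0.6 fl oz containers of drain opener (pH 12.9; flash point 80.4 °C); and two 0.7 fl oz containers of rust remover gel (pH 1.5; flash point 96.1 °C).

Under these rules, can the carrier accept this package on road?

pH 1.9 meets the Code R6 criterion (Corrosive), so the lime remover is Code R6.
With pH 12.9 (≥ 12.5), the drain opener falls in Code R6.
pH 1.5 meets the Code R6 criterion (Corrosive), so the rust remover gel is Code R6.
Code R6 net quantity: (three 18 mL containers = 54 mL) + (two 0.6 fl oz containers = 35.52 mL) + (two 0.7 fl oz containers = 41.44 mL) = 130.96 mL.
130.96 mL exceeds the road limit of 100 mL for Code R6.

No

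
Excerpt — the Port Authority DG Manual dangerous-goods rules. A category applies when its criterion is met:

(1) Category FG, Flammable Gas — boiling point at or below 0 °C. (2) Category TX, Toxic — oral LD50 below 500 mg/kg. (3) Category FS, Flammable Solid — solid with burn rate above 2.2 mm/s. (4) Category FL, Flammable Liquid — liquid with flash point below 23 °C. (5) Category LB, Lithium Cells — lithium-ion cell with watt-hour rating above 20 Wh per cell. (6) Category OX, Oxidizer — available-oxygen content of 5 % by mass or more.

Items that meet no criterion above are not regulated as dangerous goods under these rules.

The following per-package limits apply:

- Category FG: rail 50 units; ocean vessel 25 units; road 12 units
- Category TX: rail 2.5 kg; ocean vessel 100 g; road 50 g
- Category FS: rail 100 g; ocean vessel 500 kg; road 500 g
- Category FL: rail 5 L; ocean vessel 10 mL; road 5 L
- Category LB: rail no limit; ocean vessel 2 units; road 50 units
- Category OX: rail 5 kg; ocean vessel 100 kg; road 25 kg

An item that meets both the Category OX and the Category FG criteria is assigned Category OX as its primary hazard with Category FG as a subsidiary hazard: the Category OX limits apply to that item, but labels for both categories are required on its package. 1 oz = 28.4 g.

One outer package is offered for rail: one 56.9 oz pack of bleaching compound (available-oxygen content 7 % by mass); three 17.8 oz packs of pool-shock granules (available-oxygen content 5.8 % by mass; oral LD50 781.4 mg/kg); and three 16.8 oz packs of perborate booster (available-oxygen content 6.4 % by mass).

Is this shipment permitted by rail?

Yes

Available-oxygen content 7 % by mass meets the Category OX criterion (Oxidizer), so the bleaching compound is Category OX.
Available-oxygen content 5.8 % by mass meets the Category OX criterion (Oxidizer), so the pool-shock granules are Category OX.
Perborate booster: available-oxygen content 6.4 % by mass ≥ 5 % by mass → Category OX (Oxidizer).
Total Category OX: (one 56.9 oz pack = 1615.96 g) + (three 17.8 oz packs = 1516.56 g) + (three 16.8 oz packs = 1431.36 g) = 4563.88 g.
That is within the Category OX rail limit of 5 kg.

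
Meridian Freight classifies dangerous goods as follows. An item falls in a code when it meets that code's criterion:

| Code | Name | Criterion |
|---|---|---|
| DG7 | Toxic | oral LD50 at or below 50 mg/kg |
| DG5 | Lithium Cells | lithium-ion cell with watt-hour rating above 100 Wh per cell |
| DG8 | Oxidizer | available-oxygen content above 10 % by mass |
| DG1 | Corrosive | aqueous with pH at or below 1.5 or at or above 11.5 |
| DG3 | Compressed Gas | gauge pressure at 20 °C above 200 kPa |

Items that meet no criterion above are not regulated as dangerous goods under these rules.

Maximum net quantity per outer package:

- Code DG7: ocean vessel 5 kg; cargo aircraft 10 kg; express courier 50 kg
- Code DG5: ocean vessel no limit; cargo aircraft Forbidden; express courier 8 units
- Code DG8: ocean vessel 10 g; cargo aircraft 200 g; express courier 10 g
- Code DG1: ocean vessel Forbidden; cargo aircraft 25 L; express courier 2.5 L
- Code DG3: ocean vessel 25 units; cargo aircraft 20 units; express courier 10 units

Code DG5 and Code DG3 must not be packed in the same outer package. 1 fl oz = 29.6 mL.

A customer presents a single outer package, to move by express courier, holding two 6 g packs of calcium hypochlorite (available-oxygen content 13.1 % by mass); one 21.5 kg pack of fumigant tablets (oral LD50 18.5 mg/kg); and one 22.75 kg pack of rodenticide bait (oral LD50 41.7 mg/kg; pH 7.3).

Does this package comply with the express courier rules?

With available-oxygen content 13.1 % by mass (> 10 % by mass), the calcium hypochlorite falls in Code DG8.
The fumigant tablets have oral LD50 18.5 mg/kg, which is ≤ 50 mg/kg, so they are Code DG7 (Toxic).
Oral LD50 41.7 mg/kg meets the Code DG7 criterion (Toxic), so the rodenticide bait is Code DG7.
Total Code DG7: 21.5 kg + 22.75 kg = 44.25 kg.
That is within the Code DG7 express courier limit of 50 kg.
Code DG8 quantity: two 6 g packs = 12 g.
That exceeds the Code DG8 express courier limit of 10 g.
The segregation rule (Code DG5 with Code DG3) does not apply to Code DG7 with Code DG8.

No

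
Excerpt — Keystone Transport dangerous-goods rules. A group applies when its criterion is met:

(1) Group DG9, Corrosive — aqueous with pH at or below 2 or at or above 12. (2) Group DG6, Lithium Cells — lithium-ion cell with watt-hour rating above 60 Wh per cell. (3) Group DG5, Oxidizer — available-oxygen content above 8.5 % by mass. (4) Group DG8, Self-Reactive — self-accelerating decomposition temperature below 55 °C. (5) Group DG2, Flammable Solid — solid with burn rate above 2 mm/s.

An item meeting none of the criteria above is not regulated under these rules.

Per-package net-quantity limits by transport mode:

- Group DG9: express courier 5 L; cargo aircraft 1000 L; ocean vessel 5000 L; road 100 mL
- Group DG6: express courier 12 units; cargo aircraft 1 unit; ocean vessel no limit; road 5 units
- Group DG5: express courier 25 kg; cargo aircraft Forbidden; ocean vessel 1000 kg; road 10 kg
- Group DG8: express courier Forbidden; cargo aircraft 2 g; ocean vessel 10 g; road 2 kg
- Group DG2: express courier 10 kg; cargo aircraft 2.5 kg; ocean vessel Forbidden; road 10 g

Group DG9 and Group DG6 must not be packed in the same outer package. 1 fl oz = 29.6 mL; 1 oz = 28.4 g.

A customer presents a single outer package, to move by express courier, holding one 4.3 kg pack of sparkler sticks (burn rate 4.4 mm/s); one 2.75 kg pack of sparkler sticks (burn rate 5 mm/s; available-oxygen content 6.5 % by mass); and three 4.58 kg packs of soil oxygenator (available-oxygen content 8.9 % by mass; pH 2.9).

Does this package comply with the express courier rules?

The sparkler sticks have burn rate 4.4 mm/s, which is > 2 mm/s, so they are Group DG2 (Flammable Solid).
With burn rate 5 mm/s (> 2 mm/s), the sparkler sticks fall in Group DG2.
The soil oxygenator has available-oxygen content 8.9 % by mass, which is > 8.5 % by mass, so it is Group DG5 (Oxidizer).
Total Group DG2: 4.3 kg + 2.75 kg = 7.05 kg.
That is within the Group DG2 express courier limit of 10 kg.
Group DG5 quantity: three 4.58 kg packs = 13.74 kg.
That is within the Group DG5 express courier limit of 25 kg.
The segregation rule (Group DG9 with Group DG6) does not apply to Group DG2 with Group DG5.
Every hazard group is within its express courier limit and no segregation rule is violated.

Yes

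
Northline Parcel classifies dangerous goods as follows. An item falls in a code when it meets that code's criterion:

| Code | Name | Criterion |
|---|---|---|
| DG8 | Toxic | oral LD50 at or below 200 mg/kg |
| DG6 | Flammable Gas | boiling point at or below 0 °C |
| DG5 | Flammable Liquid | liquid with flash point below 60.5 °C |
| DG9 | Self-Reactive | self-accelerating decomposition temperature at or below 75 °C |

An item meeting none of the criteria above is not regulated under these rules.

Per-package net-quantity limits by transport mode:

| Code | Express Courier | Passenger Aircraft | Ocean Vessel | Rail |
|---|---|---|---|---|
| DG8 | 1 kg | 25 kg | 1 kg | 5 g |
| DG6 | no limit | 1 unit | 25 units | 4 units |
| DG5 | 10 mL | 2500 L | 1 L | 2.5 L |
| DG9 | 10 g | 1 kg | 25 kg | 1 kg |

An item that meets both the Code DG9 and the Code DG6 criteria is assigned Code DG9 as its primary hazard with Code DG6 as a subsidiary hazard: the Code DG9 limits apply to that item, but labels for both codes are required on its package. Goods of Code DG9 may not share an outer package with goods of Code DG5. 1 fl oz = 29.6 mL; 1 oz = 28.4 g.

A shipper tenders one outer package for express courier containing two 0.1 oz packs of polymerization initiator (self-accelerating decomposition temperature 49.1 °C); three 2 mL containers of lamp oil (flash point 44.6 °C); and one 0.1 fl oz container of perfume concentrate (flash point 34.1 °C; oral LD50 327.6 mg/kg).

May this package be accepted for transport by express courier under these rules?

No

Self-accelerating decomposition temperature 49.1 °C meets the Code DG9 criterion (Self-Reactive), so the polymerization initiator is Code DG9.
Flash point 44.6 °C meets the Code DG5 criterion (Flammable Liquid), so the lamp oil is Code DG5.
The perfume concentrate has flash point 34.1 °C, which is < 60.5 °C, so it is Code DG5 (Flammable Liquid).
Code DG9 quantity: two 0.1 oz packs = 5.68 g.
5.68 g ≤ 10 g (express courier limit, Code DG9) — within limit.
Code DG5 net quantity: (three 2 mL containers = 6 mL) + (one 0.1 fl oz container = 2.96 mL) = 8.96 mL.
8.96 mL is within the express courier limit of 10 mL for Code DG5.
Code DG9 and Code DG5 may not share an outer package.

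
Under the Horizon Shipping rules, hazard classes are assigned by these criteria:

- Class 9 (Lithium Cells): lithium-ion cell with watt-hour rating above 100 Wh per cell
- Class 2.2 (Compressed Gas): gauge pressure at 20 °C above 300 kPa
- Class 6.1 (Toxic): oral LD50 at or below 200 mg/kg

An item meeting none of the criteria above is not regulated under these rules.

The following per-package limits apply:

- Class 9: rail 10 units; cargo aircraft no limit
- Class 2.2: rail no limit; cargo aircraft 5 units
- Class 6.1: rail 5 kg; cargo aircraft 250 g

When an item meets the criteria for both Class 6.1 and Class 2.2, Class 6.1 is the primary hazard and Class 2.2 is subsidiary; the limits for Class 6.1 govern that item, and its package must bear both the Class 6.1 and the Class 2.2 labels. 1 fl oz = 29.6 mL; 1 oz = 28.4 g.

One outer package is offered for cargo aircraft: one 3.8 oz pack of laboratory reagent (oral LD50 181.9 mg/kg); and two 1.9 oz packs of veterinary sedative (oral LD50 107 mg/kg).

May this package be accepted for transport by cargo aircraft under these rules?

Laboratory reagent: oral LD50 181.9 mg/kg ≤ 200 mg/kg → Class 6.1 (Toxic).
The veterinary sedative has oral LD50 107 mg/kg, which is ≤ 200 mg/kg, so it is Class 6.1 (Toxic).
Total Class 6.1: (one 3.8 oz pack = 107.92 g) + (two 1.9 oz packs = 107.92 g) = 215.84 g.
That is within the Class 6.1 cargo aircraft limit of 250 g.

Yes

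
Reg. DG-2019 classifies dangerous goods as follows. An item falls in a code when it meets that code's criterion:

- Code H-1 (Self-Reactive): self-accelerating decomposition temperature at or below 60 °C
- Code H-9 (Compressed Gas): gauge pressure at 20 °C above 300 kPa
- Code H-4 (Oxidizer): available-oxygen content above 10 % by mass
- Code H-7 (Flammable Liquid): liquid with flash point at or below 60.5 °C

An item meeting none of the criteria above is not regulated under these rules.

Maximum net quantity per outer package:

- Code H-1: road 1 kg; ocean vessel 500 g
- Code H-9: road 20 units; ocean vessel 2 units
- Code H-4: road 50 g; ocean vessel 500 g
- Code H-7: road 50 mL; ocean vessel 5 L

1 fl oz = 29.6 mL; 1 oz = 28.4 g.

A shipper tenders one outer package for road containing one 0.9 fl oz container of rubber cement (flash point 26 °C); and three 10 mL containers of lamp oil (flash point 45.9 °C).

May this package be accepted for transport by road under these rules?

No

Flash point 26 °C meets the Code H-7 criterion (Flammable Liquid), so the rubber cement is Code H-7.
Lamp oil: flash point 45.9 °C ≤ 60.5 °C → Code H-7 (Flammable Liquid).
Code H-7 net quantity: (one 0.9 fl oz container = 26.64 mL) + (three 10 mL containers = 30 mL) = 56.64 mL.
That exceeds the Code H-7 road limit of 50 mL.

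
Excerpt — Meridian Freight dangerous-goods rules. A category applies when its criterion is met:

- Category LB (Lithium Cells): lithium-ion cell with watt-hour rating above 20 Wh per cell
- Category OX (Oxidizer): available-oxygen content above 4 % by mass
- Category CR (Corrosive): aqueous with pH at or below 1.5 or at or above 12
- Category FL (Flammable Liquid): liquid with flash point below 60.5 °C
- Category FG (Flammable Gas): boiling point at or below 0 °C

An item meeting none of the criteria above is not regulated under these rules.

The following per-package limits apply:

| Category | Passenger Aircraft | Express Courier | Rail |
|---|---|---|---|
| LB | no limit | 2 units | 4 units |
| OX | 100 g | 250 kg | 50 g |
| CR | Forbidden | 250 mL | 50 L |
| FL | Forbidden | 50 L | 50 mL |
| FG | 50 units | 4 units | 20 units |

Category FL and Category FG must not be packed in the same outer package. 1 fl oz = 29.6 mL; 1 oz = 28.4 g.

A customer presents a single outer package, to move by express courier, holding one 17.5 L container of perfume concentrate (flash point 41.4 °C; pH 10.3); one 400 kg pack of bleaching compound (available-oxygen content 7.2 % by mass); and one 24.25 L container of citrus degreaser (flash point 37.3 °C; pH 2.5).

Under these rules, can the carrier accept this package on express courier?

Flash point 41.4 °C meets the Category FL criterion (Flammable Liquid), so the perfume concentrate is Category FL.
With available-oxygen content 7.2 % by mass (> 4 % by mass), the bleaching compound falls in Category OX.
Flash point 37.3 °C meets the Category FL criterion (Flammable Liquid), so the citrus degreaser is Category FL.
Category FL net quantity: 17.5 L + 24.25 L = 41.75 L.
41.75 L ≤ 50 L (express courier limit, Category FL) — within limit.
Category OX quantity: 400 kg.
400 kg exceeds the express courier limit of 250 kg for Category OX.
The segregation rule (Category FL with Category FG) does not apply to Category FL with Category OX.

No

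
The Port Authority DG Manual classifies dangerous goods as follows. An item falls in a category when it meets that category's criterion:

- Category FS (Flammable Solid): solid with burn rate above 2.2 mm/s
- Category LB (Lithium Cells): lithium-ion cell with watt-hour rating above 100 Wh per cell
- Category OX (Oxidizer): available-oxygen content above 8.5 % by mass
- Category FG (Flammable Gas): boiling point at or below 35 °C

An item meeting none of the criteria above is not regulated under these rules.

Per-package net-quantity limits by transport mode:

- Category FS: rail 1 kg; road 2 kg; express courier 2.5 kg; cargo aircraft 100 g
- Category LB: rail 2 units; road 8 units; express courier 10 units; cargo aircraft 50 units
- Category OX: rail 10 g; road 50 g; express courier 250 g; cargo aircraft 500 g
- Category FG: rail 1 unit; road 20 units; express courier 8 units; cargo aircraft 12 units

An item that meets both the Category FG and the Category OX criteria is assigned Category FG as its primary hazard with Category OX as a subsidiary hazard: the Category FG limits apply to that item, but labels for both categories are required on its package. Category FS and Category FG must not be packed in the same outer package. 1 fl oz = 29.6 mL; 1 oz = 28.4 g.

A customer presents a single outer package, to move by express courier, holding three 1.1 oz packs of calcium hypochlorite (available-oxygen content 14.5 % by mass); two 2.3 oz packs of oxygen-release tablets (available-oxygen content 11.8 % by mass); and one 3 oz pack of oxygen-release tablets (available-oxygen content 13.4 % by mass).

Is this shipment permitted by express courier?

Calcium hypochlorite: available-oxygen content 14.5 % by mass > 8.5 % by mass → Category OX (Oxidizer).
The oxygen-release tablets have available-oxygen content 11.8 % by mass, which is > 8.5 % by mass, so they are Category OX (Oxidizer).
The oxygen-release tablets have available-oxygen content 13.4 % by mass, which is > 8.5 % by mass, so they are Category OX (Oxidizer).
Category OX net quantity: (three 1.1 oz packs = 93.72 g) + (two 2.3 oz packs = 130.64 g) + (one 3 oz pack = 85.2 g) = 309.56 g.
309.56 g > 250 g (express courier limit, Category OX) — over the limit.

No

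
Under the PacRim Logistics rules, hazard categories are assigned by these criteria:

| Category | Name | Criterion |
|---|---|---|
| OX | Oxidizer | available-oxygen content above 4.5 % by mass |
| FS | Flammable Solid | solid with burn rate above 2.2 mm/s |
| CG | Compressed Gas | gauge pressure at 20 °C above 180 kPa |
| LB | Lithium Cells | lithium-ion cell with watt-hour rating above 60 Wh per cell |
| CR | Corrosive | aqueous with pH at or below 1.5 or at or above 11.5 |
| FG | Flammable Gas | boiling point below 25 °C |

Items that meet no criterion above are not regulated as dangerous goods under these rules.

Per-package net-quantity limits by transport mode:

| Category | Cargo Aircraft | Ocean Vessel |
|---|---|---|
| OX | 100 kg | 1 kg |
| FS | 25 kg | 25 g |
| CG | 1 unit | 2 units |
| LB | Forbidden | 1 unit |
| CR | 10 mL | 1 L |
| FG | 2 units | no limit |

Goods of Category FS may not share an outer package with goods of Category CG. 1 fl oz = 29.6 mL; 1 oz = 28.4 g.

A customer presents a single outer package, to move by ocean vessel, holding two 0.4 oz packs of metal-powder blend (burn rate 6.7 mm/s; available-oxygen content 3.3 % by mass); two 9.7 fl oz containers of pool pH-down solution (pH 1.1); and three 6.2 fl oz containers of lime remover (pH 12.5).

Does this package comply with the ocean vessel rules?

No

The metal-powder blend has burn rate 6.7 mm/s, which is > 2.2 mm/s, so it is Category FS (Flammable Solid).
With pH 1.1 (≤ 1.5), the pool pH-down solution falls in Category CR.
pH 12.5 meets the Category CR criterion (Corrosive), so the lime remover is Category CR.
Category CR net quantity: (two 9.7 fl oz containers = 574.24 mL) + (three 6.2 fl oz containers = 550.56 mL) = 1124.8 mL.
1124.8 mL > 1 L (ocean vessel limit, Category CR) — over the limit.
Category FS quantity: two 0.4 oz packs = 22.72 g.
That is within the Category FS ocean vessel limit of 25 g.
The segregation rule (Category FS with Category CG) does not apply to Category CR with Category FS.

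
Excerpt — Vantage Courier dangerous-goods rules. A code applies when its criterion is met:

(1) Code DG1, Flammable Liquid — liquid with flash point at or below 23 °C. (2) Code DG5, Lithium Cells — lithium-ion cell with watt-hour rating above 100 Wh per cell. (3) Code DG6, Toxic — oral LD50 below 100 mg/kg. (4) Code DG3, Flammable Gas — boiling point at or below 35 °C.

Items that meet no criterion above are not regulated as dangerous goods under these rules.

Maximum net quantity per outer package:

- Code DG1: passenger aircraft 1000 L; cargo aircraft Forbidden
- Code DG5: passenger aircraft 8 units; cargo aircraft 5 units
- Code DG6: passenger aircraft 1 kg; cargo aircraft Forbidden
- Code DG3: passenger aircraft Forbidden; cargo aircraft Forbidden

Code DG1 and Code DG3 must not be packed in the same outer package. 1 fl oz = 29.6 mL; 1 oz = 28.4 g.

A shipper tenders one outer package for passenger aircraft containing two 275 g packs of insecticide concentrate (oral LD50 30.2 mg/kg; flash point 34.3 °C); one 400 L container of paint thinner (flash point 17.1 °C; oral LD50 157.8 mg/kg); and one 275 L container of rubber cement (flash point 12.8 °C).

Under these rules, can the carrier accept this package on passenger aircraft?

Insecticide concentrate: oral LD50 30.2 mg/kg < 100 mg/kg → Code DG6 (Toxic).
Paint thinner: flash point 17.1 °C ≤ 23 °C → Code DG1 (Flammable Liquid).
Rubber cement: flash point 12.8 °C ≤ 23 °C → Code DG1 (Flammable Liquid).
Code DG1 net quantity: 400 L + 275 L = 675 L.
675 L ≤ 1000 L (passenger aircraft limit, Code DG1) — within limit.
Code DG6 quantity: two 275 g packs = 550 g.
550 g is within the passenger aircraft limit of 1 kg for Code DG6.
The segregation rule (Code DG1 with Code DG3) does not apply to Code DG1 with Code DG6.
Every hazard code is within its passenger aircraft limit and no segregation rule is violated.

Yes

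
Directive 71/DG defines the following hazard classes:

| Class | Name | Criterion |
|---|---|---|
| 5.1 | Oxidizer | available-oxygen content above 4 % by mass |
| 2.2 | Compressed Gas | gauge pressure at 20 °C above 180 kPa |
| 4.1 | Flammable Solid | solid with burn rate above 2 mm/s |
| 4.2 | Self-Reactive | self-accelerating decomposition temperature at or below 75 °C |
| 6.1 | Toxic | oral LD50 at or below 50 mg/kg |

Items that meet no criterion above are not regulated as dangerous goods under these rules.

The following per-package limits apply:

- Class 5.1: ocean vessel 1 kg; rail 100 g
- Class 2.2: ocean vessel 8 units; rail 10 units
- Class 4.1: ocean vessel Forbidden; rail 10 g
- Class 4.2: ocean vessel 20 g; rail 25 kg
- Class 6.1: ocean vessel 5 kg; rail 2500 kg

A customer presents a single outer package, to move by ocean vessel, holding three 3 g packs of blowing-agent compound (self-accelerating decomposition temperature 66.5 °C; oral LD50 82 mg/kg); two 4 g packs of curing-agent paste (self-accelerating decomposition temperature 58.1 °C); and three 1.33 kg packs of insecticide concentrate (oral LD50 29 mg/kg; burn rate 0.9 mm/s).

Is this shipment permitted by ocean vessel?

Yes

Self-accelerating decomposition temperature 66.5 °C meets the Class 4.2 criterion (Self-Reactive), so the blowing-agent compound is Class 4.2.
Curing-agent paste: self-accelerating decomposition temperature 58.1 °C ≤ 75 °C → Class 4.2 (Self-Reactive).
Oral LD50 29 mg/kg meets the Class 6.1 criterion (Toxic), so the insecticide concentrate is Class 6.1.
Class 6.1 quantity: three 1.33 kg packs = 3.99 kg.
3.99 kg ≤ 5 kg (ocean vessel limit, Class 6.1) — within limit.
Total Class 4.2: (three 3 g packs = 9 g) + (two 4 g packs = 8 g) = 17 g.
17 g ≤ 20 g (ocean vessel limit, Class 4.2) — within limit.
Every hazard class is within its ocean vessel limit and no segregation rule is violated.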